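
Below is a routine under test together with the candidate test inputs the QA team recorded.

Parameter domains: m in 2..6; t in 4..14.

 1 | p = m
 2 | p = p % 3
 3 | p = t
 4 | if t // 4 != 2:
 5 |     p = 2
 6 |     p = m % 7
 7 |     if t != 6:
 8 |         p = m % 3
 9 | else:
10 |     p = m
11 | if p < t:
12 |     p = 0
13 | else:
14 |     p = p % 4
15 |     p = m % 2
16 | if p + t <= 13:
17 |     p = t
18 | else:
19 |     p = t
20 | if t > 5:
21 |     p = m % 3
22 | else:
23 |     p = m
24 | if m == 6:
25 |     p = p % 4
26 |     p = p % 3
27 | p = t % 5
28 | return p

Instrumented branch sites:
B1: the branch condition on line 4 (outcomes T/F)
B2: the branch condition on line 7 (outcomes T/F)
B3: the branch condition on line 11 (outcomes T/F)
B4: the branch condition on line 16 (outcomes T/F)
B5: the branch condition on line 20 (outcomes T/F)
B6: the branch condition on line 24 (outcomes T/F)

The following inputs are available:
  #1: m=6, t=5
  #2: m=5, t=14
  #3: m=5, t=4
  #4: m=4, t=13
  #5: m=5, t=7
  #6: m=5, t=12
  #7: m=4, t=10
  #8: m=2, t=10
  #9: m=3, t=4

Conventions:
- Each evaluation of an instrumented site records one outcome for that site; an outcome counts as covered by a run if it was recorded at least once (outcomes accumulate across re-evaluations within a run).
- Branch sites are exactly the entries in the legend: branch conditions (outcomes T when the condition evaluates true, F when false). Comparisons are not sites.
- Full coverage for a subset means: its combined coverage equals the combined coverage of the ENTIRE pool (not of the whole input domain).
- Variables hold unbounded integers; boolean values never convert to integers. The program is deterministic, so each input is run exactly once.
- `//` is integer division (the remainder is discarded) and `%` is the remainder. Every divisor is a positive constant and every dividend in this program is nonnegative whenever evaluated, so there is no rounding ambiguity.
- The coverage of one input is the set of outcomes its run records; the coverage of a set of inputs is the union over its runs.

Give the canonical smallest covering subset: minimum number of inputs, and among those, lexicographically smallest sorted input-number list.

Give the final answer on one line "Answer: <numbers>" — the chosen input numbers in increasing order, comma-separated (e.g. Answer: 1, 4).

run #1 (m=6, t=5) runs B1->T, B2->T, B3->T, B4->T, B5->F, B6->T; records B1=T, B2=T, B3=T, B4=T, B5=F, B6=T
run #2 (m=5, t=14) runs B1->T, B2->T, B3->T, B4->F, B5->T, B6->F; records B1=T, B2=T, B3=T, B4=F, B5=T, B6=F
run #3 (m=5, t=4) runs B1->T, B2->T, B3->T, B4->T, B5->F, B6->F; records B1=T, B2=T, B3=T, B4=T, B5=F, B6=F
run #4 (m=4, t=13) runs B1->T, B2->T, B3->T, B4->T, B5->T, B6->F; records B1=T, B2=T, B3=T, B4=T, B5=T, B6=F
run #5 (m=5, t=7) runs B1->T, B2->T, B3->T, B4->T, B5->T, B6->F; records B1=T, B2=T, B3=T, B4=T, B5=T, B6=F
run #6 (m=5, t=12) runs B1->T, B2->T, B3->T, B4->T, B5->T, B6->F; records B1=T, B2=T, B3=T, B4=T, B5=T, B6=F
run #7 (m=4, t=10) runs B1->F, B3->T, B4->T, B5->T, B6->F; records B1=F, B3=T, B4=T, B5=T, B6=F
run #8 (m=2, t=10) runs B1->F, B3->T, B4->T, B5->T, B6->F; records B1=F, B3=T, B4=T, B5=T, B6=F
run #9 (m=3, t=4) runs B1->T, B2->T, B3->T, B4->T, B5->F, B6->F; records B1=T, B2=T, B3=T, B4=T, B5=F, B6=F
the full pool covers 10 outcomes: B1=T, B1=F, B2=T, B3=T, B4=T, B4=F, B5=T, B5=F, B6=T, B6=F
size 1 is not enough: best union over all size-1 subsets is 6/10
size 2 is not enough: best union over all size-2 subsets is 9/10
at size 3, {1, 2, 7} reaches all 10 outcomes; every lexicographically earlier size-3 subset fails

Answer: 1, 2, 7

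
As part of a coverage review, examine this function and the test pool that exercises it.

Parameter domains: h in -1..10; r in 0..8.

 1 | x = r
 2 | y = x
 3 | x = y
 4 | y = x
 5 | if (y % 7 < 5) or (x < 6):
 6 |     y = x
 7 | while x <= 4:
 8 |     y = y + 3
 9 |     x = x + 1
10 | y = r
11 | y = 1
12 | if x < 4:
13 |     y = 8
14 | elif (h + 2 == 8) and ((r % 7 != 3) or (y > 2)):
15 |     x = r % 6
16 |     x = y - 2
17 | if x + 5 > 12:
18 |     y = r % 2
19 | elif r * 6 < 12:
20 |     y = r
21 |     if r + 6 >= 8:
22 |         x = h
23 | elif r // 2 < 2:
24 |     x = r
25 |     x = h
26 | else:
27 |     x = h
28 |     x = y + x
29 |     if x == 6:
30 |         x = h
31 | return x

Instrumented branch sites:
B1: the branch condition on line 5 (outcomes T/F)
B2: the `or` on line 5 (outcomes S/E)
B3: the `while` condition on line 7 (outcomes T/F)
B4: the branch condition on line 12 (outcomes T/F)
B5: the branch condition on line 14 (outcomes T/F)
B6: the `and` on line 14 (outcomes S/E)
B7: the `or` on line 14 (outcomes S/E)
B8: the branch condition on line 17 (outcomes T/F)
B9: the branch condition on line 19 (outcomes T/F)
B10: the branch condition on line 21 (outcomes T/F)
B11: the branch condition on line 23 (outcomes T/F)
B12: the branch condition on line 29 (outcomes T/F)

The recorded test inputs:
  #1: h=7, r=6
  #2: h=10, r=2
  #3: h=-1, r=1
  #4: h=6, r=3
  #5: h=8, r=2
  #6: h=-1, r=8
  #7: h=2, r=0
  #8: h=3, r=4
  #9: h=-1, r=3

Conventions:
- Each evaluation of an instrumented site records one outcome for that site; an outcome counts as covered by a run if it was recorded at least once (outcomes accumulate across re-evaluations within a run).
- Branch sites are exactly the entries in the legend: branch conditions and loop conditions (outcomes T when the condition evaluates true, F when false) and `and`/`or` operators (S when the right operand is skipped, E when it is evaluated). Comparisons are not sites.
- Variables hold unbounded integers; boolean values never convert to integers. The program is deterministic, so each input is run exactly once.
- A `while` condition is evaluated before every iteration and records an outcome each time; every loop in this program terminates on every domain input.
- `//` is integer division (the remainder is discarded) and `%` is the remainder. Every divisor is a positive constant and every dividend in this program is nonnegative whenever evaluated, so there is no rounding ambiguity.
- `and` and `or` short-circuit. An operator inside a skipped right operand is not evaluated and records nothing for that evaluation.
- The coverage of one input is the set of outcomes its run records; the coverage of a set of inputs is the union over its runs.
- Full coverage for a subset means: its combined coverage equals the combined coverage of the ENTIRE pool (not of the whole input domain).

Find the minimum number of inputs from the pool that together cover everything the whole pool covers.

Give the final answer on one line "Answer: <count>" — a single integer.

#1 (h=7, r=6) -> covered: B1=F, B2=E, B3=F, B4=F, B5=F, B6=S, B8=F, B9=F, B11=F, B12=F
#2 (h=10, r=2) -> covered: B1=T, B2=S, B3=T, B3=F, B4=F, B5=F, B6=S, B8=F, B9=F, B11=T
#3 (h=-1, r=1) -> covered: B1=T, B2=S, B3=T, B3=F, B4=F, B5=F, B6=S, B8=F, B9=T, B10=F
#4 (h=6, r=3) -> covered: B1=T, B2=S, B3=T, B3=F, B4=F, B5=F, B6=E, B7=E, B8=F, B9=F, B11=T
#5 (h=8, r=2) -> covered: B1=T, B2=S, B3=T, B3=F, B4=F, B5=F, B6=S, B8=F, B9=F, B11=T
#6 (h=-1, r=8) -> covered: B1=T, B2=S, B3=F, B4=F, B5=F, B6=S, B8=T
#7 (h=2, r=0) -> covered: B1=T, B2=S, B3=T, B3=F, B4=F, B5=F, B6=S, B8=F, B9=T, B10=F
#8 (h=3, r=4) -> covered: B1=T, B2=S, B3=T, B3=F, B4=F, B5=F, B6=S, B8=F, B9=F, B11=F, B12=F
#9 (h=-1, r=3) -> covered: B1=T, B2=S, B3=T, B3=F, B4=F, B5=F, B6=S, B8=F, B9=F, B11=T
together the pool reaches 19 outcomes: B1=T, B1=F, B2=S, B2=E, B3=T, B3=F, B4=F, B5=F, B6=S, B6=E, B7=E, B8=T, B8=F, B9=T, B9=F, B10=F, B11=T, B11=F, B12=F
every size-1 subset falls short of the 19 outcomes (best: 11/19)
every size-2 subset falls short of the 19 outcomes (best: 16/19)
every size-3 subset falls short of the 19 outcomes (best: 18/19)
size 4: inputs {1, 3, 4, 6} cover all 19 outcomes, and no lexicographically smaller subset of this size does

Answer: 4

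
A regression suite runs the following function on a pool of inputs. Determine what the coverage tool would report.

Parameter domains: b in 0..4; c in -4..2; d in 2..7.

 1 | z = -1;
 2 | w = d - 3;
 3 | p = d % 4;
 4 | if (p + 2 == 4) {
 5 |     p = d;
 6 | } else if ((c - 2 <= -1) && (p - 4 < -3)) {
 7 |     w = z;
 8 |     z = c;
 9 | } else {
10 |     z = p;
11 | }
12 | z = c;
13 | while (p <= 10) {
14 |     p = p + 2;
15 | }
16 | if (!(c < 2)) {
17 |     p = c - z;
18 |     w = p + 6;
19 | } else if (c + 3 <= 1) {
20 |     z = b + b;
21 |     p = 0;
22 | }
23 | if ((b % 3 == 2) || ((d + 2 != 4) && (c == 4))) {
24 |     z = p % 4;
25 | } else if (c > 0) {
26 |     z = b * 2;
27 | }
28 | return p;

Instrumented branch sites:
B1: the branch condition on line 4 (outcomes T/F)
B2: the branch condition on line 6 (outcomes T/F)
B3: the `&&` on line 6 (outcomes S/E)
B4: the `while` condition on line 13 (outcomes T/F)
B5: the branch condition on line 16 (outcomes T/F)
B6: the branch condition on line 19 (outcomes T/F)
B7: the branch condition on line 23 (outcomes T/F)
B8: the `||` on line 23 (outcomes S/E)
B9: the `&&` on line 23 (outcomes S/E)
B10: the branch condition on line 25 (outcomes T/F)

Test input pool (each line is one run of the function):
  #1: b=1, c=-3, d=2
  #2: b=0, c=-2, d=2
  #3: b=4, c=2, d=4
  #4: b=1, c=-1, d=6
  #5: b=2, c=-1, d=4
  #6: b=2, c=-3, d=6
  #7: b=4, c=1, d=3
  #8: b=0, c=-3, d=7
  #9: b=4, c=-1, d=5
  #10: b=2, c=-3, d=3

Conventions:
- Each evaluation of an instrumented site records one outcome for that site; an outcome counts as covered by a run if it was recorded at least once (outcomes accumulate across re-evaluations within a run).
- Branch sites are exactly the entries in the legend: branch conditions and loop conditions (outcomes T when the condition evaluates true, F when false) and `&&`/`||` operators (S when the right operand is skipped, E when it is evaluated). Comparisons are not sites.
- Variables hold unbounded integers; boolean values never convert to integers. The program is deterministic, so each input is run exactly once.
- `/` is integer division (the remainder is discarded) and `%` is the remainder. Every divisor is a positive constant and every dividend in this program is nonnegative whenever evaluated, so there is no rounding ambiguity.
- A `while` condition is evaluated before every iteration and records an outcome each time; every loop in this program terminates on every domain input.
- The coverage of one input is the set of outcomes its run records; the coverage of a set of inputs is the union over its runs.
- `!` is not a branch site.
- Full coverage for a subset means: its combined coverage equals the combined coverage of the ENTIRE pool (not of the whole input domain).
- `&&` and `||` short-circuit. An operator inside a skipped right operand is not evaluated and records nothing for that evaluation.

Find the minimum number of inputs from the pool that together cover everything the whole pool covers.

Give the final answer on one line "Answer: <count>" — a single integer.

run #1 (b=1, c=-3, d=2) records B1=T, B4=T, B4=F, B5=F, B6=T, B7=F, B8=E, B9=S, B10=F
run #2 (b=0, c=-2, d=2) records B1=T, B4=T, B4=F, B5=F, B6=T, B7=F, B8=E, B9=S, B10=F
run #3 (b=4, c=2, d=4) records B1=F, B2=F, B3=S, B4=T, B4=F, B5=T, B7=F, B8=E, B9=E, B10=T
run #4 (b=1, c=-1, d=6) records B1=T, B4=T, B4=F, B5=F, B6=F, B7=F, B8=E, B9=E, B10=F
run #5 (b=2, c=-1, d=4) records B1=F, B2=T, B3=E, B4=T, B4=F, B5=F, B6=F, B7=T, B8=S
run #6 (b=2, c=-3, d=6) records B1=T, B4=T, B4=F, B5=F, B6=T, B7=T, B8=S
run #7 (b=4, c=1, d=3) records B1=F, B2=F, B3=E, B4=T, B4=F, B5=F, B6=F, B7=F, B8=E, B9=E, B10=T
run #8 (b=0, c=-3, d=7) records B1=F, B2=F, B3=E, B4=T, B4=F, B5=F, B6=T, B7=F, B8=E, B9=E, B10=F
run #9 (b=4, c=-1, d=5) records B1=F, B2=F, B3=E, B4=T, B4=F, B5=F, B6=F, B7=F, B8=E, B9=E, B10=F
run #10 (b=2, c=-3, d=3) records B1=F, B2=F, B3=E, B4=T, B4=F, B5=F, B6=T, B7=T, B8=S
pool-wide coverage (20 outcomes): B1=T, B1=F, B2=T, B2=F, B3=S, B3=E, B4=T, B4=F, B5=T, B5=F, B6=T, B6=F, B7=T, B7=F, B8=S, B8=E, B9=S, B9=E, B10=T, B10=F
every size-1 subset falls short of the 20 outcomes (best: 11/20)
every size-2 subset falls short of the 20 outcomes (best: 16/20)
the canonical winner is {1, 3, 5}: size 3, full 20-outcome coverage, earliest index list among size-3 covers

Answer: 3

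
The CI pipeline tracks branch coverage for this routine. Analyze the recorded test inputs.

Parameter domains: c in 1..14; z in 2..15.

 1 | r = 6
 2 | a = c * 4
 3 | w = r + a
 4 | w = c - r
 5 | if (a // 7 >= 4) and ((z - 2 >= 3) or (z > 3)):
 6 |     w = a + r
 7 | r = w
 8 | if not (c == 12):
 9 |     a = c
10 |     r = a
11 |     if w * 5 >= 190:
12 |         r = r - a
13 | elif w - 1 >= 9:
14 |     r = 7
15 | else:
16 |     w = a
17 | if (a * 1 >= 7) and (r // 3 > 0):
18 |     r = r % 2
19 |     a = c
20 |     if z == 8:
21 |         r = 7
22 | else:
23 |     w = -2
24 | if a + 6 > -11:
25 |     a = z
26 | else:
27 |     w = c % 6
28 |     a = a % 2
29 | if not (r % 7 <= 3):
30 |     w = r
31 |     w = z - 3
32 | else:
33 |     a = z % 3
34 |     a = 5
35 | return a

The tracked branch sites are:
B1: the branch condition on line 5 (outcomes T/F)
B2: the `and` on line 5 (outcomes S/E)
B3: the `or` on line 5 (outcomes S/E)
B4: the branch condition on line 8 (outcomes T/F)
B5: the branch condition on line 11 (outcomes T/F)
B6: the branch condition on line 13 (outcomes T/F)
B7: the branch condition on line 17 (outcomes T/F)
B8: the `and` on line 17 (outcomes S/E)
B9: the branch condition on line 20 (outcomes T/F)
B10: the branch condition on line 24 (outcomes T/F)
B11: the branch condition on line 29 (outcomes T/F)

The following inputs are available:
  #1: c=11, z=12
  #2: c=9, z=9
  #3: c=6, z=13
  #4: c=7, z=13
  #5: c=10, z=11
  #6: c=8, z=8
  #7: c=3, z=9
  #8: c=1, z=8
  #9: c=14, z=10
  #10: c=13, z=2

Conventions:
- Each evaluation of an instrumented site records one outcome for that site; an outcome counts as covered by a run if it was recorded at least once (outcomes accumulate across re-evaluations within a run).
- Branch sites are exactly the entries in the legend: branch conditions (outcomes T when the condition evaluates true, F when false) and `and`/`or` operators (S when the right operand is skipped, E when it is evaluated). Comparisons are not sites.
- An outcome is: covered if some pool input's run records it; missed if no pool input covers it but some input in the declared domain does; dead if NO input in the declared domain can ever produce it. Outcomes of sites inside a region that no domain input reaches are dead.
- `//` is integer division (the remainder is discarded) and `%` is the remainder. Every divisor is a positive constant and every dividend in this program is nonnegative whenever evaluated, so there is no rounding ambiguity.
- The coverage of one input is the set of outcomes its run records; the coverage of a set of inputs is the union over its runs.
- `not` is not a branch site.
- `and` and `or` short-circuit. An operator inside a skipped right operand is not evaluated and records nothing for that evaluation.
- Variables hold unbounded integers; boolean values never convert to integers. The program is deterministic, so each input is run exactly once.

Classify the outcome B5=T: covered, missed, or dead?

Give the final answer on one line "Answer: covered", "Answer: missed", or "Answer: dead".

B5=T is recorded by pool input(s) 1, 2, 5, 6, 9 -> covered

Answer: covered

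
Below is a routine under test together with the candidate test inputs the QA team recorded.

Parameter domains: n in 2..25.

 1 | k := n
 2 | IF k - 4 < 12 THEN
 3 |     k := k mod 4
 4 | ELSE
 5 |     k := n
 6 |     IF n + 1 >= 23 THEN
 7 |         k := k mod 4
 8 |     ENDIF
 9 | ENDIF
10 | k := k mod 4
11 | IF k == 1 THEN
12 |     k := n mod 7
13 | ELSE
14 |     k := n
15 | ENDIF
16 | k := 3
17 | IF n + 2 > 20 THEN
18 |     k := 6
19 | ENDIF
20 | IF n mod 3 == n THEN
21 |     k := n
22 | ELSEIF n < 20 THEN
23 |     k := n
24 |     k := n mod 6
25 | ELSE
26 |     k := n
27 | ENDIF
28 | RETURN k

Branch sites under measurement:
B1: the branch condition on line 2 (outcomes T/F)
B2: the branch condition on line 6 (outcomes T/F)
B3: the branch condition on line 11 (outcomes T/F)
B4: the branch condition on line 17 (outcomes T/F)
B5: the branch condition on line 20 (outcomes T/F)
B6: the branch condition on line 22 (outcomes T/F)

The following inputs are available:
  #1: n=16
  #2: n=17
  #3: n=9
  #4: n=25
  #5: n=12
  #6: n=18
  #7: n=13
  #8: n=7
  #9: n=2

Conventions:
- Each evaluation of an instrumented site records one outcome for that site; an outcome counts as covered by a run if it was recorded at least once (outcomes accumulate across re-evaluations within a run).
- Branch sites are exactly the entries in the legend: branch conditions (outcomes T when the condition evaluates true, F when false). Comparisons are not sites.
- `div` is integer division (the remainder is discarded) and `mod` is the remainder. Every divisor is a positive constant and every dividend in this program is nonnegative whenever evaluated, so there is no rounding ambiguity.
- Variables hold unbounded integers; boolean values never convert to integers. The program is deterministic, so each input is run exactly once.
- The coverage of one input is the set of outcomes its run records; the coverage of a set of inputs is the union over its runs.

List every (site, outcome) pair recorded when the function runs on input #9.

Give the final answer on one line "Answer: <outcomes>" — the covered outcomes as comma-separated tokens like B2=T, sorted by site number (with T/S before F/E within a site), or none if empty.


Running input #9 (n=2), event by event:
  B1->T, B3->F, B4->F, B5->T
as a set, this run covers: B1=T, B3=F, B4=F, B5=T
Answer: B1=T, B3=F, B4=F, B5=T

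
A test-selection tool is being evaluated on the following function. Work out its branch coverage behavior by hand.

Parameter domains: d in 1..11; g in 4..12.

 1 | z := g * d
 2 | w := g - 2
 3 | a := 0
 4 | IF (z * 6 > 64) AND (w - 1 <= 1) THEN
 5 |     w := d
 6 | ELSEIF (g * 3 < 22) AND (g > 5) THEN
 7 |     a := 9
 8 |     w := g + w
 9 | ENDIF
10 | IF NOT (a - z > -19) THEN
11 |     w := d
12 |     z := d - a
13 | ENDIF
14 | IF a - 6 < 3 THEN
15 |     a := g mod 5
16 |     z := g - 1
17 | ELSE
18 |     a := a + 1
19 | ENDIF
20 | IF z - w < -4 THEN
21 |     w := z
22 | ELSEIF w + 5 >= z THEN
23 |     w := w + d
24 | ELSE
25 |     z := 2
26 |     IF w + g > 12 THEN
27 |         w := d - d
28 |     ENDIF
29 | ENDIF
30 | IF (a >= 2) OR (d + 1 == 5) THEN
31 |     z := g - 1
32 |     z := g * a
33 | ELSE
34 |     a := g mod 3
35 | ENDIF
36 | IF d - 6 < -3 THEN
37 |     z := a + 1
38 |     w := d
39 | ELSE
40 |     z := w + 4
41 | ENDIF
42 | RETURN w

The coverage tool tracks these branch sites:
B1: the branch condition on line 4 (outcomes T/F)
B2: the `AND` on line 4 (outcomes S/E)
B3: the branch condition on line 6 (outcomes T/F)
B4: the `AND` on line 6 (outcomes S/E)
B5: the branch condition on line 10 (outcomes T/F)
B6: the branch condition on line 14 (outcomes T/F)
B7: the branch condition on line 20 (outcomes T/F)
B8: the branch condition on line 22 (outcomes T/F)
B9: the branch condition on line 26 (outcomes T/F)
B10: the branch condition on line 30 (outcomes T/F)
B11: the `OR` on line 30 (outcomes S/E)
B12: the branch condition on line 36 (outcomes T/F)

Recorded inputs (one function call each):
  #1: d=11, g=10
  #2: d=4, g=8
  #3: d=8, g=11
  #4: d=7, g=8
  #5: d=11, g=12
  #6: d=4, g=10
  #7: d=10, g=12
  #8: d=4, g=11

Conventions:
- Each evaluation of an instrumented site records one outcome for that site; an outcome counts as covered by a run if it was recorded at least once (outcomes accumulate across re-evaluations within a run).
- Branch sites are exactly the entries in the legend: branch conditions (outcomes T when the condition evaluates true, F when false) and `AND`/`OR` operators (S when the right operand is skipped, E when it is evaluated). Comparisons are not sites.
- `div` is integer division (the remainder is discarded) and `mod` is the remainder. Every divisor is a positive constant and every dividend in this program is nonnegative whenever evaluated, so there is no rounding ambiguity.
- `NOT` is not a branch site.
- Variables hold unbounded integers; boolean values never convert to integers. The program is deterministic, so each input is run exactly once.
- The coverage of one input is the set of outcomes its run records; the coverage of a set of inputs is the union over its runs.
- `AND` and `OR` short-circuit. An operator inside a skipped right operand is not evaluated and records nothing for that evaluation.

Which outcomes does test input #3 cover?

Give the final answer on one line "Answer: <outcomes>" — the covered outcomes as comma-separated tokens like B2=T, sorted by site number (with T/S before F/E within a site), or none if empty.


Event log for input #3 (d=8, g=11):
  B2->E, B1->F, B4->S, B3->F, B5->T, B6->T, B7->F, B8->T, B11->E, B10->F
  B12->F
deduplicating events, the covered set is: B1=F, B2=E, B3=F, B4=S, B5=T, B6=T, B7=F, B8=T, B10=F, B11=E, B12=F
Answer: B1=F, B2=E, B3=F, B4=S, B5=T, B6=T, B7=F, B8=T, B10=F, B11=E, B12=F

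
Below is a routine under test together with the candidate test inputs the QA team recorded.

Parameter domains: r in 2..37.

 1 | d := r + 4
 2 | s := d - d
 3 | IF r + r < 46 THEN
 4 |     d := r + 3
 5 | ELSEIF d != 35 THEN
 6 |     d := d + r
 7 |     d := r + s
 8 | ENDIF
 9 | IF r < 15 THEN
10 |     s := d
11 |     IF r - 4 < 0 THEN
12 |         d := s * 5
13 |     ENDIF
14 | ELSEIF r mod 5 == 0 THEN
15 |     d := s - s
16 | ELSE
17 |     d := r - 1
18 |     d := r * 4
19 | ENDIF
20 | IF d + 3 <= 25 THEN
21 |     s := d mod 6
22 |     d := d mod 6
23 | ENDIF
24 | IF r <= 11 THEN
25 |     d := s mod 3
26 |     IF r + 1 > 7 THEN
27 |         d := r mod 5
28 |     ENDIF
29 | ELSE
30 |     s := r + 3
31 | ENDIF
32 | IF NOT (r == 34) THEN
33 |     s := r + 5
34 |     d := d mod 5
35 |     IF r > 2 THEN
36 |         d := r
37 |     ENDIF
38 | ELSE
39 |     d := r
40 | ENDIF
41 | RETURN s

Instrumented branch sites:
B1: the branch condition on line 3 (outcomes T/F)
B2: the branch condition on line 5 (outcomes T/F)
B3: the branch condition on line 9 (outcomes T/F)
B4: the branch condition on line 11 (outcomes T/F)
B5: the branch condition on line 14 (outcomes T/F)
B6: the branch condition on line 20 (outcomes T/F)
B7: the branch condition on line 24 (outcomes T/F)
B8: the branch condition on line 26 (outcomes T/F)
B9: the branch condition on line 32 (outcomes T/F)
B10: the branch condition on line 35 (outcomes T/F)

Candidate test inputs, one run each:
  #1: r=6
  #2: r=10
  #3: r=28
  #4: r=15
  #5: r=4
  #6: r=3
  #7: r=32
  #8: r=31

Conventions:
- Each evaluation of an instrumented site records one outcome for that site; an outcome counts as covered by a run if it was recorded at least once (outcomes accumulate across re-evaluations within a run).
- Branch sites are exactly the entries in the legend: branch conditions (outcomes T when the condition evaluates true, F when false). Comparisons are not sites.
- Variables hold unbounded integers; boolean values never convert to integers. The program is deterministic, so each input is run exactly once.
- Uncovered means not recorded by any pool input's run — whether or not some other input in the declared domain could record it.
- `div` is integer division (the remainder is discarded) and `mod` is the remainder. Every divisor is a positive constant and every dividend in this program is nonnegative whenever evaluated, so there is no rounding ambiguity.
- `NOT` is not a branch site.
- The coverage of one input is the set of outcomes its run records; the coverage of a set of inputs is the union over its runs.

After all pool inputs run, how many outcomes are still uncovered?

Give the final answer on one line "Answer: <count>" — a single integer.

test 1 (r=6) fires B1->T, B3->T, B4->F, B6->T, B7->T, B8->F, B9->T, B10->T; hits B1=T, B3=T, B4=F, B6=T, B7=T, B8=F, B9=T, B10=T
test 2 (r=10) fires B1->T, B3->T, B4->F, B6->T, B7->T, B8->T, B9->T, B10->T; hits B1=T, B3=T, B4=F, B6=T, B7=T, B8=T, B9=T, B10=T
test 3 (r=28) fires B1->F, B2->T, B3->F, B5->F, B6->F, B7->F, B9->T, B10->T; hits B1=F, B2=T, B3=F, B5=F, B6=F, B7=F, B9=T, B10=T
test 4 (r=15) fires B1->T, B3->F, B5->T, B6->T, B7->F, B9->T, B10->T; hits B1=T, B3=F, B5=T, B6=T, B7=F, B9=T, B10=T
test 5 (r=4) fires B1->T, B3->T, B4->F, B6->T, B7->T, B8->F, B9->T, B10->T; hits B1=T, B3=T, B4=F, B6=T, B7=T, B8=F, B9=T, B10=T
test 6 (r=3) fires B1->T, B3->T, B4->T, B6->F, B7->T, B8->F, B9->T, B10->T; hits B1=T, B3=T, B4=T, B6=F, B7=T, B8=F, B9=T, B10=T
test 7 (r=32) fires B1->F, B2->T, B3->F, B5->F, B6->F, B7->F, B9->T, B10->T; hits B1=F, B2=T, B3=F, B5=F, B6=F, B7=F, B9=T, B10=T
test 8 (r=31) fires B1->F, B2->F, B3->F, B5->F, B6->F, B7->F, B9->T, B10->T; hits B1=F, B2=F, B3=F, B5=F, B6=F, B7=F, B9=T, B10=T
union over the pool: B1=T, B1=F, B2=T, B2=F, B3=T, B3=F, B4=T, B4=F, B5=T, B5=F, B6=T, B6=F, B7=T, B7=F, B8=T, B8=F, B9=T, B10=T
uncovered (2 of 20): B9=F, B10=F

Answer: 2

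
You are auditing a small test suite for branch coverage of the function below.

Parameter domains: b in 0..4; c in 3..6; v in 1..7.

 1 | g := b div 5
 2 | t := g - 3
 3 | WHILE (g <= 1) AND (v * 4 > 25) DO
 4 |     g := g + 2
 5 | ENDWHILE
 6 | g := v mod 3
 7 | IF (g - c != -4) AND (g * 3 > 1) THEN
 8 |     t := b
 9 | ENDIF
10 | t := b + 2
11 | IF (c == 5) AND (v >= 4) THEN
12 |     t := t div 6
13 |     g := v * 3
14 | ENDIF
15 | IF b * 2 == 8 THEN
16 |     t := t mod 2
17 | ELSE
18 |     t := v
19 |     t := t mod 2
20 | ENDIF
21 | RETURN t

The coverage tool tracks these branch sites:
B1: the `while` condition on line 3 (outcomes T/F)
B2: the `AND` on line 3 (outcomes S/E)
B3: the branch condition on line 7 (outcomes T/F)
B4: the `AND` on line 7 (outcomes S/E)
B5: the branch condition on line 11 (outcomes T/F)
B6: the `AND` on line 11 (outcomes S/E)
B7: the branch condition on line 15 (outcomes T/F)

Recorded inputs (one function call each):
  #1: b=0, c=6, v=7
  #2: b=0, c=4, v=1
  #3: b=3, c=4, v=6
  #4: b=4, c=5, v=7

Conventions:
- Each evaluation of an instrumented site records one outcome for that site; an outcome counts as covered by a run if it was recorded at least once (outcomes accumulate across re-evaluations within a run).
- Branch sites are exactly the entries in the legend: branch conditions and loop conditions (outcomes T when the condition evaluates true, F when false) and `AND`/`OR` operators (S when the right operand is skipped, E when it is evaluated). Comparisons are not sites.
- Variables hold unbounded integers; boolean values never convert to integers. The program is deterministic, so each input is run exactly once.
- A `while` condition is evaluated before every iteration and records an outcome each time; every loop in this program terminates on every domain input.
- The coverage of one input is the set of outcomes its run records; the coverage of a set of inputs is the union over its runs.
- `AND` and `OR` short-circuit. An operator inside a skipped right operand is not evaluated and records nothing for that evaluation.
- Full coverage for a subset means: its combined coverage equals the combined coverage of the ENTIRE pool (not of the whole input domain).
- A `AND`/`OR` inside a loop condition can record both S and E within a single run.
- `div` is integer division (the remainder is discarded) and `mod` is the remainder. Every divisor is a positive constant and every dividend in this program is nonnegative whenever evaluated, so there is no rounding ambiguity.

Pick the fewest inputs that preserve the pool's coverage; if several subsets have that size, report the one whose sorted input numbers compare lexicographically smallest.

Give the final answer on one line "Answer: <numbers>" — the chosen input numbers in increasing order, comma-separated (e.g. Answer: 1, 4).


input #1, b=0, c=6, v=7: outcomes B1=T, B1=F, B2=S, B2=E, B3=T, B4=E, B5=F, B6=S, B7=F
input #2, b=0, c=4, v=1: outcomes B1=F, B2=E, B3=T, B4=E, B5=F, B6=S, B7=F
input #3, b=3, c=4, v=6: outcomes B1=F, B2=E, B3=F, B4=S, B5=F, B6=S, B7=F
input #4, b=4, c=5, v=7: outcomes B1=T, B1=F, B2=S, B2=E, B3=F, B4=S, B5=T, B6=E, B7=T
pool-wide coverage (14 outcomes): B1=T, B1=F, B2=S, B2=E, B3=T, B3=F, B4=S, B4=E, B5=T, B5=F, B6=S, B6=E, B7=T, B7=F
every size-1 subset falls short of the 14 outcomes (best: 9/14)
inputs {1, 4} (size 2) cover everything; no size-2 subset with a lexicographically smaller index list covers all 14
Answer: 1, 4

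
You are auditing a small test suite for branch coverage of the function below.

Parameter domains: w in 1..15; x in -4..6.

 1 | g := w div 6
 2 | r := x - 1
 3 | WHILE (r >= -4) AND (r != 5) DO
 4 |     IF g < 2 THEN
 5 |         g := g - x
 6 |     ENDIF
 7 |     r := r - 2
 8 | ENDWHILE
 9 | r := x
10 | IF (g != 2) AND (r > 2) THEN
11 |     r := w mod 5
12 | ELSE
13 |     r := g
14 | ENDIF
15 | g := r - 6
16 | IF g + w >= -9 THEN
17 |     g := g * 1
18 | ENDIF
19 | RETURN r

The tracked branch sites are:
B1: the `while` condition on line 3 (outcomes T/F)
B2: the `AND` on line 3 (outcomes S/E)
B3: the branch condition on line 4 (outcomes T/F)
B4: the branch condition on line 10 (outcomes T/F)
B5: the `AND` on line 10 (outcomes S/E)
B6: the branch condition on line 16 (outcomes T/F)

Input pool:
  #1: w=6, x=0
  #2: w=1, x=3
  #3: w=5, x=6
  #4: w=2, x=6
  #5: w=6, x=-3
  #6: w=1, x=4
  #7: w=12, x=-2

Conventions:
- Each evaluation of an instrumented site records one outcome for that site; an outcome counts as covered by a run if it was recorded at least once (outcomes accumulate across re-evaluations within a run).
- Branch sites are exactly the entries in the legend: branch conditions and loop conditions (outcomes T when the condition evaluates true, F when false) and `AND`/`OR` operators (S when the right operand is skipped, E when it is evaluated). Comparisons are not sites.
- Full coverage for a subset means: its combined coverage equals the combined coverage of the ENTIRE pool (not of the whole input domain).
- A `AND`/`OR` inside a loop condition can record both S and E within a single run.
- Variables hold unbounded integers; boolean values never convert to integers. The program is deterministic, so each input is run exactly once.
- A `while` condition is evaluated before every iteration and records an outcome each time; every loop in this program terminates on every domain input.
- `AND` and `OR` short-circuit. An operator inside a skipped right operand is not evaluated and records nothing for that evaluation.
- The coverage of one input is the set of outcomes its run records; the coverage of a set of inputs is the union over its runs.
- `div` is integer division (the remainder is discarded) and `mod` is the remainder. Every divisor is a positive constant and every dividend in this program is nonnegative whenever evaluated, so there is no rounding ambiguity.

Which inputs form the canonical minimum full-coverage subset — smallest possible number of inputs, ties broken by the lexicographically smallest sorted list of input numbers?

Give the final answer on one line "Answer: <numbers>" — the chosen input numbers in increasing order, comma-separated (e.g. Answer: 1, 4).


test 1 (w=6, x=0) hits B1=T, B1=F, B2=S, B2=E, B3=T, B4=F, B5=E, B6=T
test 2 (w=1, x=3) hits B1=T, B1=F, B2=S, B2=E, B3=T, B4=T, B5=E, B6=T
test 3 (w=5, x=6) hits B1=F, B2=E, B4=T, B5=E, B6=T
test 4 (w=2, x=6) hits B1=F, B2=E, B4=T, B5=E, B6=T
test 5 (w=6, x=-3) hits B1=T, B1=F, B2=S, B2=E, B3=T, B4=F, B5=E, B6=T
test 6 (w=1, x=4) hits B1=T, B1=F, B2=S, B2=E, B3=T, B4=T, B5=E, B6=T
test 7 (w=12, x=-2) hits B1=T, B1=F, B2=S, B2=E, B3=F, B4=F, B5=S, B6=T
the full pool covers 11 outcomes: B1=T, B1=F, B2=S, B2=E, B3=T, B3=F, B4=T, B4=F, B5=S, B5=E, B6=T
checked all size-1 subsets: none covers 11 outcomes (max 8/11)
at size 2, {2, 7} reaches all 11 outcomes; every lexicographically earlier size-2 subset fails
Answer: 2, 7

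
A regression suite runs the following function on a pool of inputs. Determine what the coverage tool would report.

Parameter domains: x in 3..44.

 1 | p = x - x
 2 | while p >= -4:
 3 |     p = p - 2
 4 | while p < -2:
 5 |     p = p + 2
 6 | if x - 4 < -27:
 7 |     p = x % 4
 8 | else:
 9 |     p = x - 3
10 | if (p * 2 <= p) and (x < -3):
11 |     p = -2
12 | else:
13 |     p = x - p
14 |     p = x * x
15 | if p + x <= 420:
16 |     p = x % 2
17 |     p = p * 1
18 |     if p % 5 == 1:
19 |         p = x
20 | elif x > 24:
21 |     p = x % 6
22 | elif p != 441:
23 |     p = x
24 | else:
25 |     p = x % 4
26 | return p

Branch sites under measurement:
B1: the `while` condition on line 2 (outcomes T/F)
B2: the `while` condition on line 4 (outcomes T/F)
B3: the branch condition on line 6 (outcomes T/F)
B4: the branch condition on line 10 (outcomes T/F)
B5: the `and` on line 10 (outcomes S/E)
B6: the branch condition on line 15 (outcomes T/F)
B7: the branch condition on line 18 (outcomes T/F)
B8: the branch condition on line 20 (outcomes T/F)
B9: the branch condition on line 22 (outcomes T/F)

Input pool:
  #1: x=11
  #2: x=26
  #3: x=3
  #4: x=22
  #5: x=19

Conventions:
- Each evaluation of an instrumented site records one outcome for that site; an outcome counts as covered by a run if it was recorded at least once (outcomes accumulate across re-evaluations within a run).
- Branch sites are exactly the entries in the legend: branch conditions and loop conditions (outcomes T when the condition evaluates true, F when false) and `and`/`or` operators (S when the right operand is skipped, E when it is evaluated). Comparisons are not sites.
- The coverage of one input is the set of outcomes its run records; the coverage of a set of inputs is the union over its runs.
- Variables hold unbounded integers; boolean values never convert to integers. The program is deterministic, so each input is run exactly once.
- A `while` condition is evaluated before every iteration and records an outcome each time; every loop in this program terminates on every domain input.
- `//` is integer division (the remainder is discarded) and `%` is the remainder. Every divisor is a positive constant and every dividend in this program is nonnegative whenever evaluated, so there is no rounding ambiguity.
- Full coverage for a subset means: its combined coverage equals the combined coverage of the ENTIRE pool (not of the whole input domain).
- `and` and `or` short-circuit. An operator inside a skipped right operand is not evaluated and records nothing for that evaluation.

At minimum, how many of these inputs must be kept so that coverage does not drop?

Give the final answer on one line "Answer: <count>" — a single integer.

test 1 (x=11) hits B1=T, B1=F, B2=T, B2=F, B3=F, B4=F, B5=S, B6=T, B7=T
test 2 (x=26) hits B1=T, B1=F, B2=T, B2=F, B3=F, B4=F, B5=S, B6=F, B8=T
test 3 (x=3) hits B1=T, B1=F, B2=T, B2=F, B3=F, B4=F, B5=E, B6=T, B7=T
test 4 (x=22) hits B1=T, B1=F, B2=T, B2=F, B3=F, B4=F, B5=S, B6=F, B8=F, B9=T
test 5 (x=19) hits B1=T, B1=F, B2=T, B2=F, B3=F, B4=F, B5=S, B6=T, B7=T
pool-wide coverage (14 outcomes): B1=T, B1=F, B2=T, B2=F, B3=F, B4=F, B5=S, B5=E, B6=T, B6=F, B7=T, B8=T, B8=F, B9=T
no size-1 subset reaches all 14 outcomes (best union: 10/14)
no size-2 subset reaches all 14 outcomes (best union: 13/14)
size 3: inputs {2, 3, 4} cover all 14 outcomes, and no lexicographically smaller subset of this size does

Answer: 3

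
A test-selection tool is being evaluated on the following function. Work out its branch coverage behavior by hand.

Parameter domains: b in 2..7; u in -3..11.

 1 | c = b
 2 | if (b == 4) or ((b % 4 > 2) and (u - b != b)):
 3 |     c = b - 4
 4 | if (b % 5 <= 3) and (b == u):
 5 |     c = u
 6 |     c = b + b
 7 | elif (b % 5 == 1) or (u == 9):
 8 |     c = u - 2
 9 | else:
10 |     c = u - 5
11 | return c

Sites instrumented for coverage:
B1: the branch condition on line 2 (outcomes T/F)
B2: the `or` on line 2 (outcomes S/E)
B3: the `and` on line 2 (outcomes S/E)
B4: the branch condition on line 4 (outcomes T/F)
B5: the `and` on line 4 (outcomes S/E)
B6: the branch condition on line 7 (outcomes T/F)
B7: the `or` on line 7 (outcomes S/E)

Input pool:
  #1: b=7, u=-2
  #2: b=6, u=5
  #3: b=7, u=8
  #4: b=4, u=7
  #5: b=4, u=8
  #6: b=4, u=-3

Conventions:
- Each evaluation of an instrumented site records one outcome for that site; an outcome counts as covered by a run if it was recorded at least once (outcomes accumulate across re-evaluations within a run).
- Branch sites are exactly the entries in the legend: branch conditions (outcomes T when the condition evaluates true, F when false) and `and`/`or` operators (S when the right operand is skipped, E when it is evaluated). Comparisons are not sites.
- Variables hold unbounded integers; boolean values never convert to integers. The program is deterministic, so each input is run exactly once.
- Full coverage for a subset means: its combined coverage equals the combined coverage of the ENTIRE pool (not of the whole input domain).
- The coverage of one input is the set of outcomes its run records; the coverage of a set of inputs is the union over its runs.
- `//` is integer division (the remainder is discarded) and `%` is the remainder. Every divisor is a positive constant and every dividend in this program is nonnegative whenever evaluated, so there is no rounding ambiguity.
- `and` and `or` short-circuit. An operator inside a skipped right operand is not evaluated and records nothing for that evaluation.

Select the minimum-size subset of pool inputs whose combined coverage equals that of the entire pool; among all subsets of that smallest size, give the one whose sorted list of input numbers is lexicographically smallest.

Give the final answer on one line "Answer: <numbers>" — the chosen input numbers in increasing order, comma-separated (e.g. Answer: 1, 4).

test 1 (b=7, u=-2) fires B2->E, B3->E, B1->T, B5->E, B4->F, B7->E, B6->F; hits B1=T, B2=E, B3=E, B4=F, B5=E, B6=F, B7=E
test 2 (b=6, u=5) fires B2->E, B3->S, B1->F, B5->E, B4->F, B7->S, B6->T; hits B1=F, B2=E, B3=S, B4=F, B5=E, B6=T, B7=S
test 3 (b=7, u=8) fires B2->E, B3->E, B1->T, B5->E, B4->F, B7->E, B6->F; hits B1=T, B2=E, B3=E, B4=F, B5=E, B6=F, B7=E
test 4 (b=4, u=7) fires B2->S, B1->T, B5->S, B4->F, B7->E, B6->F; hits B1=T, B2=S, B4=F, B5=S, B6=F, B7=E
test 5 (b=4, u=8) fires B2->S, B1->T, B5->S, B4->F, B7->E, B6->F; hits B1=T, B2=S, B4=F, B5=S, B6=F, B7=E
test 6 (b=4, u=-3) fires B2->S, B1->T, B5->S, B4->F, B7->E, B6->F; hits B1=T, B2=S, B4=F, B5=S, B6=F, B7=E
the full pool covers 13 outcomes: B1=T, B1=F, B2=S, B2=E, B3=S, B3=E, B4=F, B5=S, B5=E, B6=T, B6=F, B7=S, B7=E
no size-1 subset reaches all 13 outcomes (best union: 7/13)
no size-2 subset reaches all 13 outcomes (best union: 12/13)
inputs {1, 2, 4} (size 3) cover everything; no size-3 subset with a lexicographically smaller index list covers all 13

Answer: 1, 2, 4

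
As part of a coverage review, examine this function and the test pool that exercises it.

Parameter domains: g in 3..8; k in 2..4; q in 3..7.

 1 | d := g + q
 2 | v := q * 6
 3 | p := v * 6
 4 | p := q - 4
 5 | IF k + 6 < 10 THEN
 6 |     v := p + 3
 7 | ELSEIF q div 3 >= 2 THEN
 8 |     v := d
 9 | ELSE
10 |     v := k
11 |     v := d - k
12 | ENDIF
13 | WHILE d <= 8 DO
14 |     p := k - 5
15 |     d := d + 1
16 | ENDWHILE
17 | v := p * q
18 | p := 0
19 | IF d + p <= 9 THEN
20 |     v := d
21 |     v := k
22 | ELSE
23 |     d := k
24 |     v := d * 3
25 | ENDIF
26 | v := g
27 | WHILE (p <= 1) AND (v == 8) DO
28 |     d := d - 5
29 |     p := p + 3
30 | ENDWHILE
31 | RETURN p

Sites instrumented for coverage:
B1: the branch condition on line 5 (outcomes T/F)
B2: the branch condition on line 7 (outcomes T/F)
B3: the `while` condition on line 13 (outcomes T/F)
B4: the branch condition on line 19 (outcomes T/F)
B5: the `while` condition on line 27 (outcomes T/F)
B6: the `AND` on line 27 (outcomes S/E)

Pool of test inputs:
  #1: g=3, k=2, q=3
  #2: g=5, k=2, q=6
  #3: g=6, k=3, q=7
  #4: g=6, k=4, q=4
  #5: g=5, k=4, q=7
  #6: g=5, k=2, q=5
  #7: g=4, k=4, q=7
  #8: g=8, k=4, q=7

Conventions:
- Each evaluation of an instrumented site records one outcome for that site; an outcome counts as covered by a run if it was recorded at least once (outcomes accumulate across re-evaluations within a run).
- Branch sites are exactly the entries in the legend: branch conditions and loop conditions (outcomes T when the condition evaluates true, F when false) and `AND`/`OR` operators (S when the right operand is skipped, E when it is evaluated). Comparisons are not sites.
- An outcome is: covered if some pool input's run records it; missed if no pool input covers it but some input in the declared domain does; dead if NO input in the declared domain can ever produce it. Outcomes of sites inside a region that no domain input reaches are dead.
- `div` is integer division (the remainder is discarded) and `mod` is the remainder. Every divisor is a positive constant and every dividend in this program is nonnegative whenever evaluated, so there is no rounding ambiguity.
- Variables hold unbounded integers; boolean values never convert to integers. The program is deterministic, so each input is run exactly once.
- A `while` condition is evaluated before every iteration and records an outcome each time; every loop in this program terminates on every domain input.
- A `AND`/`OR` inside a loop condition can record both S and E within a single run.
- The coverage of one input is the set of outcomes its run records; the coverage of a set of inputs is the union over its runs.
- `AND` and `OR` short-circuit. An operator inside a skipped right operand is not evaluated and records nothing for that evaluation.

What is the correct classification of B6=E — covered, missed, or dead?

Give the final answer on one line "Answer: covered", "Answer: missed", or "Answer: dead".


B6=E is recorded by pool input(s) 1, 2, 3, 4, 5, 6, 7, 8 -> covered
Answer: covered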